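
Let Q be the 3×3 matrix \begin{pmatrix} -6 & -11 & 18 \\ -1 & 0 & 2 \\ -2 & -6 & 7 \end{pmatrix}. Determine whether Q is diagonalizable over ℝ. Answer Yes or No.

No

Characteristic polynomial: p(λ) = λ^3 - λ^2 - 5λ - 3 = (λ - 3)(λ + 1)^2.
λ = -1 has algebraic multiplicity 2; rank(Q + 1I) = 2, so geometric multiplicity = 1.
Geometric multiplicity < algebraic multiplicity, so Q is not diagonalizable.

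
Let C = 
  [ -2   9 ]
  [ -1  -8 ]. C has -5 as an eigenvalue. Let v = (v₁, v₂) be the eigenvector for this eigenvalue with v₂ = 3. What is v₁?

-9

C + 5I = [[3, 9], [-1, -3]].
Solving (C + 5I)v = 0 gives the eigenspace spanned by (-9, 3).
With v₂ = 3, v = (-9, 3), so v₁ = -9.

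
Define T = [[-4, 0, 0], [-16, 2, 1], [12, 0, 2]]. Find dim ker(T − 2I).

T − 2I = [[-6, 0, 0], [-16, 0, 1], [12, 0, 0]].
This matrix has rank 2, so its null space has dimension 3 − 2 = 1.

1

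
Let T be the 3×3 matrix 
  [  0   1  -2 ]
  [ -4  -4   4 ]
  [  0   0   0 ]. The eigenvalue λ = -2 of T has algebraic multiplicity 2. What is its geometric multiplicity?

1

T + 2I = [[2, 1, -2], [-4, -2, 4], [0, 0, 2]].
This matrix has rank 2, so its null space has dimension 3 − 2 = 1.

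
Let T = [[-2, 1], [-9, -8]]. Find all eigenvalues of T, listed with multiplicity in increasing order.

Characteristic polynomial: p(r) = r^2 + 10r + 25 = (r + 5)^2.
Roots (with multiplicity): -5, -5.

-5, -5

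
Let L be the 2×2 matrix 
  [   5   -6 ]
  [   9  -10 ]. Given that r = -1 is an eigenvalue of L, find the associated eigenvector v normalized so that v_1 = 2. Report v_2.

L + 1I = [[6, -6], [9, -9]].
Solving (L + 1I)v = 0 gives the eigenspace spanned by (2, 2).
With v_1 = 2, v = (2, 2), so v_2 = 2.

2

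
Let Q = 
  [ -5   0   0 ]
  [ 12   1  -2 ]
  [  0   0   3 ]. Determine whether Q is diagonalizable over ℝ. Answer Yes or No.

Yes

Characteristic polynomial: p(λ) = λ^3 + λ^2 - 17λ + 15 = (λ - 3)(λ - 1)(λ + 5).
All 3 eigenvalues are distinct, so Q is diagonalizable.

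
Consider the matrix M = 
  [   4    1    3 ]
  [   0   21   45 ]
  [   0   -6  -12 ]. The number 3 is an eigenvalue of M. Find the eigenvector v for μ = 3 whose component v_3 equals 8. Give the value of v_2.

M − 3I = [[1, 1, 3], [0, 18, 45], [0, -6, -15]].
Solving (M − 3I)v = 0 gives the eigenspace spanned by (-4, -20, 8).
With v_3 = 8, v = (-4, -20, 8), so v_2 = -20.

-20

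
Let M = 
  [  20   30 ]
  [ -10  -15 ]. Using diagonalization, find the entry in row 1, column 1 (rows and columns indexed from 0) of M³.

-375

Characteristic polynomial: t^2 - 5t = t(t - 5), so the eigenvalues are 0, 5.
t=0: eigenvector (-3, 2).
t=5: eigenvector (-2, 1).
P = [[-3, -2], [2, 1]], D = diag(0, 5), P⁻¹ = [[1, 2], [-2, -3]].
M³ = P·diag(0, 125)·P⁻¹ = [[500, 750], [-250, -375]].
The requested entry is -375.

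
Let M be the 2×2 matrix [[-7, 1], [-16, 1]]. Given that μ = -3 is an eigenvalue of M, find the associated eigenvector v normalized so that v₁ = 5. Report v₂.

M + 3I = [[-4, 1], [-16, 4]].
Solving (M + 3I)v = 0 gives the eigenspace spanned by (5, 20).
With v₁ = 5, v = (5, 20), so v₂ = 20.

20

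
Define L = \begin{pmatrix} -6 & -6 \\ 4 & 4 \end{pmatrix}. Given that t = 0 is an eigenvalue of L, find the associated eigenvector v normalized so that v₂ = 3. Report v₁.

-3

L = [[-6, -6], [4, 4]].
Solving (L)v = 0 gives the eigenspace spanned by (-3, 3).
With v₂ = 3, v = (-3, 3), so v₁ = -3.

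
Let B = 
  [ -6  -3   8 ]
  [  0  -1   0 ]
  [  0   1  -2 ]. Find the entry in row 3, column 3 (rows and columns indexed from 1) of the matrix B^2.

4

Characteristic polynomial: λ^3 + 9λ^2 + 20λ + 12 = (λ + 1)(λ + 2)(λ + 6), so the eigenvalues are -6, -2, -1.
λ=-6: eigenvector (1, 0, 0).
λ=-1: eigenvector (1, 1, 1).
λ=-2: eigenvector (2, 0, 1).
P = [[1, 1, 2], [0, 1, 0], [0, 1, 1]], D = diag(-6, -1, -2), P⁻¹ = [[1, 1, -2], [0, 1, 0], [0, -1, 1]].
B² = P·diag(36, 1, 4)·P⁻¹ = [[36, 29, -64], [0, 1, 0], [0, -3, 4]].
The requested entry is 4.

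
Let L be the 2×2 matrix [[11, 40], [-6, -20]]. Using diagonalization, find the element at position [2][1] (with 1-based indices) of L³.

Characteristic polynomial: s^2 + 9s + 20 = (s + 4)(s + 5), so the eigenvalues are -5, -4.
s=-4: eigenvector (-8, 3).
s=-5: eigenvector (5, -2).
P = [[-8, 5], [3, -2]], D = diag(-4, -5), P⁻¹ = [[-2, -5], [-3, -8]].
L³ = P·diag(-64, -125)·P⁻¹ = [[851, 2440], [-366, -1040]].
The requested entry is -366.

-366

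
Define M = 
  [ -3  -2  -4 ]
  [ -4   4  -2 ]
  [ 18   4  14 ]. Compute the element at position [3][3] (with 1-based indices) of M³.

Characteristic polynomial: λ^3 - 15λ^2 + 74λ - 120 = (λ - 6)(λ - 5)(λ - 4), so the eigenvalues are 4, 5, 6.
λ=6: eigenvector (-2, -1, 5).
λ=4: eigenvector (2, 1, -4).
λ=5: eigenvector (1, 0, -2).
P = [[-2, 2, 1], [-1, 1, 0], [5, -4, -2]], D = diag(6, 4, 5), P⁻¹ = [[2, 0, 1], [2, 1, 1], [1, -2, 0]].
M³ = P·diag(216, 64, 125)·P⁻¹ = [[-483, -122, -304], [-304, 64, -152], [1398, 244, 824]].
The requested entry is 824.

824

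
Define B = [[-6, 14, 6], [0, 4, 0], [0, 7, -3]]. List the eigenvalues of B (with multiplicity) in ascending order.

Characteristic polynomial: p(s) = s^3 + 5s^2 - 18s - 72 = (s - 4)(s + 3)(s + 6).
Roots (with multiplicity): -6, -3, 4.

-6, -3, 4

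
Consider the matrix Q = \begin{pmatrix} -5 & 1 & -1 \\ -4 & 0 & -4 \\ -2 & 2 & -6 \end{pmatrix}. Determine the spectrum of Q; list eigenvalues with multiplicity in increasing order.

Characteristic polynomial: p(μ) = μ^3 + 11μ^2 + 40μ + 48 = (μ + 3)(μ + 4)^2.
Roots (with multiplicity): -4, -4, -3.

-4, -4, -3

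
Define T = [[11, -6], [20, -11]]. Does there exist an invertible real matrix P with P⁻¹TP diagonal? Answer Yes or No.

Yes

Characteristic polynomial: p(r) = r^2 - 1 = (r - 1)(r + 1).
All 2 eigenvalues are distinct, so T is diagonalizable.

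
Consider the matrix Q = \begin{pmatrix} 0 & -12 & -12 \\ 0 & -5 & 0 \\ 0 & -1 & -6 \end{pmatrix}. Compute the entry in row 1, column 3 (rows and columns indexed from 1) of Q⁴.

2592

Characteristic polynomial: r^3 + 11r^2 + 30r = r(r + 5)(r + 6), so the eigenvalues are -6, -5, 0.
r=0: eigenvector (1, 0, 0).
r=-5: eigenvector (0, 1, -1).
r=-6: eigenvector (2, 0, 1).
P = [[1, 0, 2], [0, 1, 0], [0, -1, 1]], D = diag(0, -5, -6), P⁻¹ = [[1, -2, -2], [0, 1, 0], [0, 1, 1]].
Q⁴ = P·diag(0, 625, 1296)·P⁻¹ = [[0, 2592, 2592], [0, 625, 0], [0, 671, 1296]].
The requested entry is 2592.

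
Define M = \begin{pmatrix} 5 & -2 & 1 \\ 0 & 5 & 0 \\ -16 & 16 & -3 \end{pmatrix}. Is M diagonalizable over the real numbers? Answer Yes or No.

No

Characteristic polynomial: p(λ) = λ^3 - 7λ^2 + 11λ - 5 = (λ - 5)(λ - 1)^2.
λ = 1 has algebraic multiplicity 2; rank(M − 1I) = 2, so geometric multiplicity = 1.
Geometric multiplicity < algebraic multiplicity, so M is not diagonalizable.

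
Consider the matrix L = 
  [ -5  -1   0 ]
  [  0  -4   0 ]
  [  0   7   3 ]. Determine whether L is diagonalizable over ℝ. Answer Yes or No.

Yes

Characteristic polynomial: p(t) = t^3 + 6t^2 - 7t - 60 = (t - 3)(t + 4)(t + 5).
All 3 eigenvalues are distinct, so L is diagonalizable.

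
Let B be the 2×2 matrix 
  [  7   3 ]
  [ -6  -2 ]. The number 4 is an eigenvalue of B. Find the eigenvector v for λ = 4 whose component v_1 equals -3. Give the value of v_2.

B − 4I = [[3, 3], [-6, -6]].
Solving (B − 4I)v = 0 gives the eigenspace spanned by (-3, 3).
With v_1 = -3, v = (-3, 3), so v_2 = 3.

3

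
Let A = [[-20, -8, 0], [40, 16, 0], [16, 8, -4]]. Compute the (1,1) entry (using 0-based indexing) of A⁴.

Characteristic polynomial: μ^3 + 8μ^2 + 16μ = μ(μ + 4)^2, so the eigenvalues are -4, -4, 0.
μ=-4: eigenvector (1, -2, 0).
μ=0: eigenvector (-2, 5, 2).
μ=-4: eigenvector (0, 0, 1).
P = [[1, -2, 0], [-2, 5, 0], [0, 2, 1]], D = diag(-4, 0, -4), P⁻¹ = [[5, 2, 0], [2, 1, 0], [-4, -2, 1]].
A⁴ = P·diag(256, 0, 256)·P⁻¹ = [[1280, 512, 0], [-2560, -1024, 0], [-1024, -512, 256]].
The requested entry is -1024.

-1024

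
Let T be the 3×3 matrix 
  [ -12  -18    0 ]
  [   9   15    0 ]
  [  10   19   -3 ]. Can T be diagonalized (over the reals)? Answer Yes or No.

No

Characteristic polynomial: p(r) = r^3 - 27r - 54 = (r - 6)(r + 3)^2.
r = -3 has algebraic multiplicity 2; rank(T + 3I) = 2, so geometric multiplicity = 1.
Geometric multiplicity < algebraic multiplicity, so T is not diagonalizable.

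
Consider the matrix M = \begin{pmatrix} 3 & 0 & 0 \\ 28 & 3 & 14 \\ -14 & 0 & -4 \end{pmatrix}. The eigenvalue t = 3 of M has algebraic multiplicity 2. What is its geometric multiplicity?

2

M − 3I = [[0, 0, 0], [28, 0, 14], [-14, 0, -7]].
This matrix has rank 1, so its null space has dimension 3 − 1 = 2.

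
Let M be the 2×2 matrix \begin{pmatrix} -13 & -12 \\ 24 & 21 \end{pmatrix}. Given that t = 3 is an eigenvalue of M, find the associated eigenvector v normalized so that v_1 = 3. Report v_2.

-4

M − 3I = [[-16, -12], [24, 18]].
Solving (M − 3I)v = 0 gives the eigenspace spanned by (3, -4).
With v_1 = 3, v = (3, -4), so v_2 = -4.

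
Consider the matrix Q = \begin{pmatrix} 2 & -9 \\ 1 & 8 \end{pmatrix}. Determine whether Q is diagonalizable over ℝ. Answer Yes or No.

No

Characteristic polynomial: p(s) = s^2 - 10s + 25 = (s - 5)^2.
s = 5 has algebraic multiplicity 2; rank(Q − 5I) = 1, so geometric multiplicity = 1.
Geometric multiplicity < algebraic multiplicity, so Q is not diagonalizable.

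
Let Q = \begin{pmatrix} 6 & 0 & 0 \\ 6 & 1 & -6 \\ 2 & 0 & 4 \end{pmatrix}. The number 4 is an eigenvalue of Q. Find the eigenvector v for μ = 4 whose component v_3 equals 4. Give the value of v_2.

Q − 4I = [[2, 0, 0], [6, -3, -6], [2, 0, 0]].
Solving (Q − 4I)v = 0 gives the eigenspace spanned by (0, -8, 4).
With v_3 = 4, v = (0, -8, 4), so v_2 = -8.

-8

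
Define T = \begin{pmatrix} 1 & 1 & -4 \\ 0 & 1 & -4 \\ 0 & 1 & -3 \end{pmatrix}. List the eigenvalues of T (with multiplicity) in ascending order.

Characteristic polynomial: p(s) = s^3 + s^2 - s - 1 = (s - 1)(s + 1)^2.
Roots (with multiplicity): -1, -1, 1.

-1, -1, 1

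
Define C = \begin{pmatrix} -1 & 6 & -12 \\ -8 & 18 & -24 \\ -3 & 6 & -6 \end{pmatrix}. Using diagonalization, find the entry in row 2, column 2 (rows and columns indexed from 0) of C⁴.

Characteristic polynomial: μ^3 - 11μ^2 + 36μ - 36 = (μ - 6)(μ - 3)(μ - 2), so the eigenvalues are 2, 3, 6.
μ=2: eigenvector (2, 1, 0).
μ=3: eigenvector (-3, 0, 1).
μ=6: eigenvector (0, 2, 1).
P = [[2, -3, 0], [1, 0, 2], [0, 1, 1]], D = diag(2, 3, 6), P⁻¹ = [[2, -3, 6], [1, -2, 4], [-1, 2, -3]].
C⁴ = P·diag(16, 81, 1296)·P⁻¹ = [[-179, 390, -780], [-2560, 5136, -7680], [-1215, 2430, -3564]].
The requested entry is -3564.

-3564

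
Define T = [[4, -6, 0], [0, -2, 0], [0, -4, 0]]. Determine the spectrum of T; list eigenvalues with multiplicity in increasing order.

Characteristic polynomial: p(λ) = λ^3 - 2λ^2 - 8λ = λ(λ - 4)(λ + 2).
Roots (with multiplicity): -2, 0, 4.

-2, 0, 4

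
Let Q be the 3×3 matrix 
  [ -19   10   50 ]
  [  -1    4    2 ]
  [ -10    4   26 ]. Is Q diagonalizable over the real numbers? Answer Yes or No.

Yes

Characteristic polynomial: p(μ) = μ^3 - 11μ^2 + 36μ - 36 = (μ - 6)(μ - 3)(μ - 2).
All 3 eigenvalues are distinct, so Q is diagonalizable.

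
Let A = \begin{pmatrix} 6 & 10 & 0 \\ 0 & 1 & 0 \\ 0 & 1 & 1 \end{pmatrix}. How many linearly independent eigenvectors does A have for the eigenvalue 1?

A − 1I = [[5, 10, 0], [0, 0, 0], [0, 1, 0]].
This matrix has rank 2, so its null space has dimension 3 − 2 = 1.

1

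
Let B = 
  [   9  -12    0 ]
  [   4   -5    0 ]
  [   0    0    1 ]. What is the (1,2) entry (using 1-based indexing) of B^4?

Characteristic polynomial: μ^3 - 5μ^2 + 7μ - 3 = (μ - 3)(μ - 1)^2, so the eigenvalues are 1, 1, 3.
μ=1: eigenvector (0, 0, 1).
μ=3: eigenvector (2, 1, 0).
μ=1: eigenvector (3, 2, 1).
P = [[0, 2, 3], [0, 1, 2], [1, 0, 1]], D = diag(1, 3, 1), P⁻¹ = [[1, -2, 1], [2, -3, 0], [-1, 2, 0]].
B⁴ = P·diag(1, 81, 1)·P⁻¹ = [[321, -480, 0], [160, -239, 0], [0, 0, 1]].
The requested entry is -480.

-480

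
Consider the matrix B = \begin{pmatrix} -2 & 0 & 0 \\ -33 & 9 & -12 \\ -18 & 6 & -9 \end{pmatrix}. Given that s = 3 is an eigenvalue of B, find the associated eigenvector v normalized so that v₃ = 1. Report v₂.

2

B − 3I = [[-5, 0, 0], [-33, 6, -12], [-18, 6, -12]].
Solving (B − 3I)v = 0 gives the eigenspace spanned by (0, 2, 1).
With v₃ = 1, v = (0, 2, 1), so v₂ = 2.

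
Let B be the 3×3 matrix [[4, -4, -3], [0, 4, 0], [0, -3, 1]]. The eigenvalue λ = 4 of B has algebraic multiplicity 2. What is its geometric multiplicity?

B − 4I = [[0, -4, -3], [0, 0, 0], [0, -3, -3]].
This matrix has rank 2, so its null space has dimension 3 − 2 = 1.

1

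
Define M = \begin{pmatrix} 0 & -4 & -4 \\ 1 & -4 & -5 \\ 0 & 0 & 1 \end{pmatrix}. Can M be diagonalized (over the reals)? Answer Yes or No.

No

Characteristic polynomial: p(λ) = λ^3 + 3λ^2 - 4 = (λ - 1)(λ + 2)^2.
λ = -2 has algebraic multiplicity 2; rank(M + 2I) = 2, so geometric multiplicity = 1.
Geometric multiplicity < algebraic multiplicity, so M is not diagonalizable.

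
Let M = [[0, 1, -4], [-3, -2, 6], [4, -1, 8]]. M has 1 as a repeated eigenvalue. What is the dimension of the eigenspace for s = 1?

1

M − 1I = [[-1, 1, -4], [-3, -3, 6], [4, -1, 7]].
This matrix has rank 2, so its null space has dimension 3 − 2 = 1.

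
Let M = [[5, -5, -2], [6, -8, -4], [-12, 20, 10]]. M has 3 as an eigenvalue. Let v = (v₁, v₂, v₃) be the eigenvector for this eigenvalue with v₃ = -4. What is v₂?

2

M − 3I = [[2, -5, -2], [6, -11, -4], [-12, 20, 7]].
Solving (M − 3I)v = 0 gives the eigenspace spanned by (1, 2, -4).
With v₃ = -4, v = (1, 2, -4), so v₂ = 2.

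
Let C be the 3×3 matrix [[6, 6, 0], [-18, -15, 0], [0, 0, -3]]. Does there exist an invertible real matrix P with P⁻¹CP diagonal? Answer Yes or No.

Yes

Characteristic polynomial: p(r) = r^3 + 12r^2 + 45r + 54 = (r + 3)^2(r + 6).
r = -3 has algebraic multiplicity 2; rank(C + 3I) = 1, so geometric multiplicity = 2.
Every eigenvalue has geometric = algebraic multiplicity, so C is diagonalizable.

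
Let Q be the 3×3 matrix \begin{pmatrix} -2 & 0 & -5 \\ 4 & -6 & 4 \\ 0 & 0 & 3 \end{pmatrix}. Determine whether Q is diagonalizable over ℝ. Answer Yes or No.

Characteristic polynomial: p(s) = s^3 + 5s^2 - 12s - 36 = (s - 3)(s + 2)(s + 6).
All 3 eigenvalues are distinct, so Q is diagonalizable.

Yes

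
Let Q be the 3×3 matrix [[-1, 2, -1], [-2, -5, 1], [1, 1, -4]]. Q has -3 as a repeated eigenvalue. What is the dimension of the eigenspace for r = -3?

1

Q + 3I = [[2, 2, -1], [-2, -2, 1], [1, 1, -1]].
This matrix has rank 2, so its null space has dimension 3 − 2 = 1.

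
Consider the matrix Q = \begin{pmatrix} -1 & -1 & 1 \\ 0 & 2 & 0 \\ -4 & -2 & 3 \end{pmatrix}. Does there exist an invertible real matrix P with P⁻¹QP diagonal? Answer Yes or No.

No

Characteristic polynomial: p(t) = t^3 - 4t^2 + 5t - 2 = (t - 2)(t - 1)^2.
t = 1 has algebraic multiplicity 2; rank(Q − 1I) = 2, so geometric multiplicity = 1.
Geometric multiplicity < algebraic multiplicity, so Q is not diagonalizable.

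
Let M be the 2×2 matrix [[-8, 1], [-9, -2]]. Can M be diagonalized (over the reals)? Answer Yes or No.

No

Characteristic polynomial: p(s) = s^2 + 10s + 25 = (s + 5)^2.
s = -5 has algebraic multiplicity 2; rank(M + 5I) = 1, so geometric multiplicity = 1.
Geometric multiplicity < algebraic multiplicity, so M is not diagonalizable.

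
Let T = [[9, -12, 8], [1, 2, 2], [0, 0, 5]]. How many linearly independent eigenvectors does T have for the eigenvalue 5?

T − 5I = [[4, -12, 8], [1, -3, 2], [0, 0, 0]].
This matrix has rank 1, so its null space has dimension 3 − 1 = 2.

2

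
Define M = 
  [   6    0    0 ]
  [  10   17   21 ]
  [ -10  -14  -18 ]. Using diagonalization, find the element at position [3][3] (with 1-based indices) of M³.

-246

Characteristic polynomial: μ^3 - 5μ^2 - 18μ + 72 = (μ - 6)(μ - 3)(μ + 4), so the eigenvalues are -4, 3, 6.
μ=-4: eigenvector (0, -1, 1).
μ=3: eigenvector (0, 3, -2).
μ=6: eigenvector (1, 1, -1).
P = [[0, 0, 1], [-1, 3, 1], [1, -2, -1]], D = diag(-4, 3, 6), P⁻¹ = [[1, 2, 3], [0, 1, 1], [1, 0, 0]].
M³ = P·diag(-64, 27, 216)·P⁻¹ = [[216, 0, 0], [280, 209, 273], [-280, -182, -246]].
The requested entry is -246.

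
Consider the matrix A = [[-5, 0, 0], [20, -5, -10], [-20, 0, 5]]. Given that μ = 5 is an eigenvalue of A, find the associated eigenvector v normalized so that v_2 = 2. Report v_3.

A − 5I = [[-10, 0, 0], [20, -10, -10], [-20, 0, 0]].
Solving (A − 5I)v = 0 gives the eigenspace spanned by (0, 2, -2).
With v_2 = 2, v = (0, 2, -2), so v_3 = -2.

-2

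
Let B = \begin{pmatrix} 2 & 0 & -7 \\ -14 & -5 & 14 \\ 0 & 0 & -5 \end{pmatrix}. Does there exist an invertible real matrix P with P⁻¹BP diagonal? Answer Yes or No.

Yes

Characteristic polynomial: p(λ) = λ^3 + 8λ^2 + 5λ - 50 = (λ - 2)(λ + 5)^2.
λ = -5 has algebraic multiplicity 2; rank(B + 5I) = 1, so geometric multiplicity = 2.
Every eigenvalue has geometric = algebraic multiplicity, so B is diagonalizable.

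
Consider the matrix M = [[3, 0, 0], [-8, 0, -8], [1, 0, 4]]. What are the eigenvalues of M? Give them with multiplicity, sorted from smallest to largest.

Characteristic polynomial: p(t) = t^3 - 7t^2 + 12t = t(t - 4)(t - 3).
Roots (with multiplicity): 0, 3, 4.

0, 3, 4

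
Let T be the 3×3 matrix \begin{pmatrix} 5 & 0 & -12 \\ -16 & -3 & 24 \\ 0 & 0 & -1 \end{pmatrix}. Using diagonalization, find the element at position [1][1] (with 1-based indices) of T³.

125

Characteristic polynomial: s^3 - s^2 - 17s - 15 = (s - 5)(s + 1)(s + 3), so the eigenvalues are -3, -1, 5.
s=5: eigenvector (1, -2, 0).
s=-1: eigenvector (2, -4, 1).
s=-3: eigenvector (0, 1, 0).
P = [[1, 2, 0], [-2, -4, 1], [0, 1, 0]], D = diag(5, -1, -3), P⁻¹ = [[1, 0, -2], [0, 0, 1], [2, 1, 0]].
T³ = P·diag(125, -1, -27)·P⁻¹ = [[125, 0, -252], [-304, -27, 504], [0, 0, -1]].
The requested entry is 125.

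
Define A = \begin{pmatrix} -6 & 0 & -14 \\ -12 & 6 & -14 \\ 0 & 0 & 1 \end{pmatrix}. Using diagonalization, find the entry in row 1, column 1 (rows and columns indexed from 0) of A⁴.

1296

Characteristic polynomial: μ^3 - μ^2 - 36μ + 36 = (μ - 6)(μ - 1)(μ + 6), so the eigenvalues are -6, 1, 6.
μ=6: eigenvector (0, -1, 0).
μ=-6: eigenvector (1, 1, 0).
μ=1: eigenvector (-2, -2, 1).
P = [[0, 1, -2], [-1, 1, -2], [0, 0, 1]], D = diag(6, -6, 1), P⁻¹ = [[1, -1, 0], [1, 0, 2], [0, 0, 1]].
A⁴ = P·diag(1296, 1296, 1)·P⁻¹ = [[1296, 0, 2590], [0, 1296, 2590], [0, 0, 1]].
The requested entry is 1296.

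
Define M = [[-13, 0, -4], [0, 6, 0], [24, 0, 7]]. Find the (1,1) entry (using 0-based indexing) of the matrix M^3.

216

Characteristic polynomial: λ^3 - 31λ - 30 = (λ - 6)(λ + 1)(λ + 5), so the eigenvalues are -5, -1, 6.
λ=-5: eigenvector (1, 0, -2).
λ=-1: eigenvector (-1, 0, 3).
λ=6: eigenvector (0, 1, 0).
P = [[1, -1, 0], [0, 0, 1], [-2, 3, 0]], D = diag(-5, -1, 6), P⁻¹ = [[3, 0, 1], [2, 0, 1], [0, 1, 0]].
M³ = P·diag(-125, -1, 216)·P⁻¹ = [[-373, 0, -124], [0, 216, 0], [744, 0, 247]].
The requested entry is 216.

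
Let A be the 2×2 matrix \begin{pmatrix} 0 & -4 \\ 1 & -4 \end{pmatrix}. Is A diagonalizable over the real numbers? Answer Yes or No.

No

Characteristic polynomial: p(μ) = μ^2 + 4μ + 4 = (μ + 2)^2.
μ = -2 has algebraic multiplicity 2; rank(A + 2I) = 1, so geometric multiplicity = 1.
Geometric multiplicity < algebraic multiplicity, so A is not diagonalizable.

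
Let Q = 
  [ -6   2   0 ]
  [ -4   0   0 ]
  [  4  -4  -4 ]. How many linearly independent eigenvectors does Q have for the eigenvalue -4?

2

Q + 4I = [[-2, 2, 0], [-4, 4, 0], [4, -4, 0]].
This matrix has rank 1, so its null space has dimension 3 − 1 = 2.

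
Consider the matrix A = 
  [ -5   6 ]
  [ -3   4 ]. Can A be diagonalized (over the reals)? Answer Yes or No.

Yes

Characteristic polynomial: p(r) = r^2 + r - 2 = (r - 1)(r + 2).
All 2 eigenvalues are distinct, so A is diagonalizable.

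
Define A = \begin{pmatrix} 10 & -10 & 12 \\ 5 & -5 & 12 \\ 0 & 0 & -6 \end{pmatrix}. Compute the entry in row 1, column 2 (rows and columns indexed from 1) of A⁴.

-1250

Characteristic polynomial: r^3 + r^2 - 30r = r(r - 5)(r + 6), so the eigenvalues are -6, 0, 5.
r=0: eigenvector (1, 1, 0).
r=5: eigenvector (2, 1, 0).
r=-6: eigenvector (-2, -2, 1).
P = [[1, 2, -2], [1, 1, -2], [0, 0, 1]], D = diag(0, 5, -6), P⁻¹ = [[-1, 2, 2], [1, -1, 0], [0, 0, 1]].
A⁴ = P·diag(0, 625, 1296)·P⁻¹ = [[1250, -1250, -2592], [625, -625, -2592], [0, 0, 1296]].
The requested entry is -1250.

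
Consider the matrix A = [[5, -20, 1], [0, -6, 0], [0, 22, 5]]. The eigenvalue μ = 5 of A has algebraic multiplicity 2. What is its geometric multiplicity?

1

A − 5I = [[0, -20, 1], [0, -11, 0], [0, 22, 0]].
This matrix has rank 2, so its null space has dimension 3 − 2 = 1.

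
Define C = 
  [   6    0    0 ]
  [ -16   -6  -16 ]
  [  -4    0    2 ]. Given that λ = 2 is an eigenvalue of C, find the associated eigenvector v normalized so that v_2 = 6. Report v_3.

-3

C − 2I = [[4, 0, 0], [-16, -8, -16], [-4, 0, 0]].
Solving (C − 2I)v = 0 gives the eigenspace spanned by (0, 6, -3).
With v_2 = 6, v = (0, 6, -3), so v_3 = -3.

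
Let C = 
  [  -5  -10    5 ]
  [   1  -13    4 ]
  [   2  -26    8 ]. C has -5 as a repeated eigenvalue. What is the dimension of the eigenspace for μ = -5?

1

C + 5I = [[0, -10, 5], [1, -8, 4], [2, -26, 13]].
This matrix has rank 2, so its null space has dimension 3 − 2 = 1.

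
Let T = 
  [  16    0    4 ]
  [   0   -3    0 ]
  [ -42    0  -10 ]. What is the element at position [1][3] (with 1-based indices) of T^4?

Characteristic polynomial: r^3 - 3r^2 - 10r + 24 = (r - 4)(r - 2)(r + 3), so the eigenvalues are -3, 2, 4.
r=4: eigenvector (1, 0, -3).
r=-3: eigenvector (0, 1, 0).
r=2: eigenvector (-2, 0, 7).
P = [[1, 0, -2], [0, 1, 0], [-3, 0, 7]], D = diag(4, -3, 2), P⁻¹ = [[7, 0, 2], [0, 1, 0], [3, 0, 1]].
T⁴ = P·diag(256, 81, 16)·P⁻¹ = [[1696, 0, 480], [0, 81, 0], [-5040, 0, -1424]].
The requested entry is 480.

480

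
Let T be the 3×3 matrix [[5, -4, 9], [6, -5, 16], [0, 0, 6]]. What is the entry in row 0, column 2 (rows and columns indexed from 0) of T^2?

Characteristic polynomial: μ^3 - 6μ^2 - μ + 6 = (μ - 6)(μ - 1)(μ + 1), so the eigenvalues are -1, 1, 6.
μ=1: eigenvector (1, 1, 0).
μ=6: eigenvector (1, 2, 1).
μ=-1: eigenvector (2, 3, 0).
P = [[1, 1, 2], [1, 2, 3], [0, 1, 0]], D = diag(1, 6, -1), P⁻¹ = [[3, -2, 1], [0, 0, 1], [-1, 1, -1]].
T² = P·diag(1, 36, 1)·P⁻¹ = [[1, 0, 35], [0, 1, 70], [0, 0, 36]].
The requested entry is 35.

35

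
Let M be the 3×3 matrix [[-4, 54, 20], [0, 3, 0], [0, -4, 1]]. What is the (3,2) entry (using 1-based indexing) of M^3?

-52

Characteristic polynomial: r^3 - 13r + 12 = (r - 3)(r - 1)(r + 4), so the eigenvalues are -4, 1, 3.
r=-4: eigenvector (1, 0, 0).
r=3: eigenvector (2, 1, -2).
r=1: eigenvector (4, 0, 1).
P = [[1, 2, 4], [0, 1, 0], [0, -2, 1]], D = diag(-4, 3, 1), P⁻¹ = [[1, -10, -4], [0, 1, 0], [0, 2, 1]].
M³ = P·diag(-64, 27, 1)·P⁻¹ = [[-64, 702, 260], [0, 27, 0], [0, -52, 1]].
The requested entry is -52.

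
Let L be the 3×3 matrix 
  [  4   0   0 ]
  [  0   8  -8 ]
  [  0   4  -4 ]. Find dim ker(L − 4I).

2

L − 4I = [[0, 0, 0], [0, 4, -8], [0, 4, -8]].
This matrix has rank 1, so its null space has dimension 3 − 1 = 2.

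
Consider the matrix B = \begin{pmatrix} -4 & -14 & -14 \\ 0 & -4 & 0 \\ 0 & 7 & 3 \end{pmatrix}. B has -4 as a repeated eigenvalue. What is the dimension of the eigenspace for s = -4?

B + 4I = [[0, -14, -14], [0, 0, 0], [0, 7, 7]].
This matrix has rank 1, so its null space has dimension 3 − 1 = 2.

2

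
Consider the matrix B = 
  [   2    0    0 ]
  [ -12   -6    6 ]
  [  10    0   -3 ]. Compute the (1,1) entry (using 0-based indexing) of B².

36

Characteristic polynomial: r^3 + 7r^2 - 36 = (r - 2)(r + 3)(r + 6), so the eigenvalues are -6, -3, 2.
r=-6: eigenvector (0, 1, 0).
r=2: eigenvector (-1, 0, -2).
r=-3: eigenvector (0, -2, -1).
P = [[0, -1, 0], [1, 0, -2], [0, -2, -1]], D = diag(-6, 2, -3), P⁻¹ = [[4, 1, -2], [-1, 0, 0], [2, 0, -1]].
B² = P·diag(36, 4, 9)·P⁻¹ = [[4, 0, 0], [108, 36, -54], [-10, 0, 9]].
The requested entry is 36.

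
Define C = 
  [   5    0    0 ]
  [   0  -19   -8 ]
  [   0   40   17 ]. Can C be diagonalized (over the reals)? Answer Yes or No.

Characteristic polynomial: p(s) = s^3 - 3s^2 - 13s + 15 = (s - 5)(s - 1)(s + 3).
All 3 eigenvalues are distinct, so C is diagonalizable.

Yes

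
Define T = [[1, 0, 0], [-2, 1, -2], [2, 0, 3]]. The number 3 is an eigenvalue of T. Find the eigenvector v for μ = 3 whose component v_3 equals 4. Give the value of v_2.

-4

T − 3I = [[-2, 0, 0], [-2, -2, -2], [2, 0, 0]].
Solving (T − 3I)v = 0 gives the eigenspace spanned by (0, -4, 4).
With v_3 = 4, v = (0, -4, 4), so v_2 = -4.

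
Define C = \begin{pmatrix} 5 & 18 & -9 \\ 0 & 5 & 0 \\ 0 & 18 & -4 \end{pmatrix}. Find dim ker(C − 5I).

C − 5I = [[0, 18, -9], [0, 0, 0], [0, 18, -9]].
This matrix has rank 1, so its null space has dimension 3 − 1 = 2.

2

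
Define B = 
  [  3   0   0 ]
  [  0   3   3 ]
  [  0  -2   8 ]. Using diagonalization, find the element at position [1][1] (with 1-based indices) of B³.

27

Characteristic polynomial: t^3 - 14t^2 + 63t - 90 = (t - 6)(t - 5)(t - 3), so the eigenvalues are 3, 5, 6.
t=3: eigenvector (1, 0, 0).
t=6: eigenvector (0, 1, 1).
t=5: eigenvector (0, -3, -2).
P = [[1, 0, 0], [0, 1, -3], [0, 1, -2]], D = diag(3, 6, 5), P⁻¹ = [[1, 0, 0], [0, -2, 3], [0, -1, 1]].
B³ = P·diag(27, 216, 125)·P⁻¹ = [[27, 0, 0], [0, -57, 273], [0, -182, 398]].
The requested entry is 27.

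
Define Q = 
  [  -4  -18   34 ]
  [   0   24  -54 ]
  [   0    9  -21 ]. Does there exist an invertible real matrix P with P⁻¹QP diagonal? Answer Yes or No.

Yes

Characteristic polynomial: p(t) = t^3 + t^2 - 30t - 72 = (t - 6)(t + 3)(t + 4).
All 3 eigenvalues are distinct, so Q is diagonalizable.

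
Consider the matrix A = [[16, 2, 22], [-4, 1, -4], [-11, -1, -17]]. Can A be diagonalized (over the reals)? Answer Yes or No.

No

Characteristic polynomial: p(λ) = λ^3 - 27λ + 54 = (λ - 3)^2(λ + 6).
λ = 3 has algebraic multiplicity 2; rank(A − 3I) = 2, so geometric multiplicity = 1.
Geometric multiplicity < algebraic multiplicity, so A is not diagonalizable.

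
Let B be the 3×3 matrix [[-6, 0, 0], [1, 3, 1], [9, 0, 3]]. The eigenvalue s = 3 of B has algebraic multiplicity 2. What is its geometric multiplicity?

1

B − 3I = [[-9, 0, 0], [1, 0, 1], [9, 0, 0]].
This matrix has rank 2, so its null space has dimension 3 − 2 = 1.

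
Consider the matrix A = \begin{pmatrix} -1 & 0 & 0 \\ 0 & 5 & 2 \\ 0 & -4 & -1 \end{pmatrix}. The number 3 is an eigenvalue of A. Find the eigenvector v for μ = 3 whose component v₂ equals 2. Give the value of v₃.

A − 3I = [[-4, 0, 0], [0, 2, 2], [0, -4, -4]].
Solving (A − 3I)v = 0 gives the eigenspace spanned by (0, 2, -2).
With v₂ = 2, v = (0, 2, -2), so v₃ = -2.

-2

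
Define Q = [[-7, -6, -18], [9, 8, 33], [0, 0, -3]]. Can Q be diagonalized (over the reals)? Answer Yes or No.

Yes

Characteristic polynomial: p(t) = t^3 + 2t^2 - 5t - 6 = (t - 2)(t + 1)(t + 3).
All 3 eigenvalues are distinct, so Q is diagonalizable.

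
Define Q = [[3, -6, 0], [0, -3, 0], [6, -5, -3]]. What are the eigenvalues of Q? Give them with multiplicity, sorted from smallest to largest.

Characteristic polynomial: p(s) = s^3 + 3s^2 - 9s - 27 = (s - 3)(s + 3)^2.
Roots (with multiplicity): -3, -3, 3.

-3, -3, 3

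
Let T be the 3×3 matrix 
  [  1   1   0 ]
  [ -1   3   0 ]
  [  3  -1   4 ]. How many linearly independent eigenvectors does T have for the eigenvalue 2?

T − 2I = [[-1, 1, 0], [-1, 1, 0], [3, -1, 2]].
This matrix has rank 2, so its null space has dimension 3 − 2 = 1.

1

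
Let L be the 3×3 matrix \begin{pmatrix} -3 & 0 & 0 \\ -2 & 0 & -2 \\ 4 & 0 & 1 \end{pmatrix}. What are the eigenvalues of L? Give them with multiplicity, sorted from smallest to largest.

Characteristic polynomial: p(t) = t^3 + 2t^2 - 3t = t(t - 1)(t + 3).
Roots (with multiplicity): -3, 0, 1.

-3, 0, 1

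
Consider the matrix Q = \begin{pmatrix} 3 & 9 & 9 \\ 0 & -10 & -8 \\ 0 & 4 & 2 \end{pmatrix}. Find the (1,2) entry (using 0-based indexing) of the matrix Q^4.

Characteristic polynomial: r^3 + 5r^2 - 12r - 36 = (r - 3)(r + 2)(r + 6), so the eigenvalues are -6, -2, 3.
r=3: eigenvector (1, 0, 0).
r=-6: eigenvector (-1, 2, -1).
r=-2: eigenvector (0, -1, 1).
P = [[1, -1, 0], [0, 2, -1], [0, -1, 1]], D = diag(3, -6, -2), P⁻¹ = [[1, 1, 1], [0, 1, 1], [0, 1, 2]].
Q⁴ = P·diag(81, 1296, 16)·P⁻¹ = [[81, -1215, -1215], [0, 2576, 2560], [0, -1280, -1264]].
The requested entry is 2560.

2560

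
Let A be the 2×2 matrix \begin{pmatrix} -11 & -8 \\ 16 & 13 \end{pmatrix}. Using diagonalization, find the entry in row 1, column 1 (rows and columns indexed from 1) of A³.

Characteristic polynomial: r^2 - 2r - 15 = (r - 5)(r + 3), so the eigenvalues are -3, 5.
r=-3: eigenvector (1, -1).
r=5: eigenvector (-1, 2).
P = [[1, -1], [-1, 2]], D = diag(-3, 5), P⁻¹ = [[2, 1], [1, 1]].
A³ = P·diag(-27, 125)·P⁻¹ = [[-179, -152], [304, 277]].
The requested entry is -179.

-179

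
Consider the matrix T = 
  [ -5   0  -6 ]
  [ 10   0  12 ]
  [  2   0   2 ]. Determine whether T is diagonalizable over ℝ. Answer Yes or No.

Characteristic polynomial: p(μ) = μ^3 + 3μ^2 + 2μ = μ(μ + 1)(μ + 2).
All 3 eigenvalues are distinct, so T is diagonalizable.

Yes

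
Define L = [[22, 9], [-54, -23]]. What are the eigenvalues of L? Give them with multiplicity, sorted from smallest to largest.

-5, 4

Characteristic polynomial: p(t) = t^2 + t - 20 = (t - 4)(t + 5).
Roots (with multiplicity): -5, 4.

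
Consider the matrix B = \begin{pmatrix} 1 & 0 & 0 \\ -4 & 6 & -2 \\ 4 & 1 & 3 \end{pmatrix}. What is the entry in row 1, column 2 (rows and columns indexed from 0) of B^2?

-18

Characteristic polynomial: s^3 - 10s^2 + 29s - 20 = (s - 5)(s - 4)(s - 1), so the eigenvalues are 1, 4, 5.
s=1: eigenvector (1, 0, -2).
s=5: eigenvector (0, 2, 1).
s=4: eigenvector (0, 1, 1).
P = [[1, 0, 0], [0, 2, 1], [-2, 1, 1]], D = diag(1, 5, 4), P⁻¹ = [[1, 0, 0], [-2, 1, -1], [4, -1, 2]].
B² = P·diag(1, 25, 16)·P⁻¹ = [[1, 0, 0], [-36, 34, -18], [12, 9, 7]].
The requested entry is -18.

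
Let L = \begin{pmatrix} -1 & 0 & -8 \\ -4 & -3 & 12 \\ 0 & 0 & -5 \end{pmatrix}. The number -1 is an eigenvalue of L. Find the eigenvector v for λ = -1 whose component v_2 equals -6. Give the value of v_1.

3

L + 1I = [[0, 0, -8], [-4, -2, 12], [0, 0, -4]].
Solving (L + 1I)v = 0 gives the eigenspace spanned by (3, -6, 0).
With v_2 = -6, v = (3, -6, 0), so v_1 = 3.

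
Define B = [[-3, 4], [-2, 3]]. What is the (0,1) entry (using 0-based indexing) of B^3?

4

Characteristic polynomial: r^2 - 1 = (r - 1)(r + 1), so the eigenvalues are -1, 1.
r=1: eigenvector (1, 1).
r=-1: eigenvector (2, 1).
P = [[1, 2], [1, 1]], D = diag(1, -1), P⁻¹ = [[-1, 2], [1, -1]].
B³ = P·diag(1, -1)·P⁻¹ = [[-3, 4], [-2, 3]].
The requested entry is 4.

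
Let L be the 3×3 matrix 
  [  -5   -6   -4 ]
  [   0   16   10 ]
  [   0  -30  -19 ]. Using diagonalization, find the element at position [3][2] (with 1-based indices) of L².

90

Characteristic polynomial: r^3 + 8r^2 + 11r - 20 = (r - 1)(r + 4)(r + 5), so the eigenvalues are -5, -4, 1.
r=-5: eigenvector (1, 0, 0).
r=-4: eigenvector (2, 1, -2).
r=1: eigenvector (0, 2, -3).
P = [[1, 2, 0], [0, 1, 2], [0, -2, -3]], D = diag(-5, -4, 1), P⁻¹ = [[1, 6, 4], [0, -3, -2], [0, 2, 1]].
L² = P·diag(25, 16, 1)·P⁻¹ = [[25, 54, 36], [0, -44, -30], [0, 90, 61]].
The requested entry is 90.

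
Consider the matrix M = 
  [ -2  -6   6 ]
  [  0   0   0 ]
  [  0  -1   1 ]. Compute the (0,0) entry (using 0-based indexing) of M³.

-8

Characteristic polynomial: λ^3 + λ^2 - 2λ = λ(λ - 1)(λ + 2), so the eigenvalues are -2, 0, 1.
λ=-2: eigenvector (1, 0, 0).
λ=0: eigenvector (0, 1, 1).
λ=1: eigenvector (2, 0, 1).
P = [[1, 0, 2], [0, 1, 0], [0, 1, 1]], D = diag(-2, 0, 1), P⁻¹ = [[1, 2, -2], [0, 1, 0], [0, -1, 1]].
M³ = P·diag(-8, 0, 1)·P⁻¹ = [[-8, -18, 18], [0, 0, 0], [0, -1, 1]].
The requested entry is -8.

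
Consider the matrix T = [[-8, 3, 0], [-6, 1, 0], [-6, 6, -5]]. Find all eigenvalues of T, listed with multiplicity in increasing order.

Characteristic polynomial: p(r) = r^3 + 12r^2 + 45r + 50 = (r + 2)(r + 5)^2.
Roots (with multiplicity): -5, -5, -2.

-5, -5, -2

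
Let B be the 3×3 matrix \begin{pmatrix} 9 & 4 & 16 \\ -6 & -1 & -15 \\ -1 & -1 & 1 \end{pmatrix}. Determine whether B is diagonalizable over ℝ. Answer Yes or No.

No

Characteristic polynomial: p(μ) = μ^3 - 9μ^2 + 24μ - 20 = (μ - 5)(μ - 2)^2.
μ = 2 has algebraic multiplicity 2; rank(B − 2I) = 2, so geometric multiplicity = 1.
Geometric multiplicity < algebraic multiplicity, so B is not diagonalizable.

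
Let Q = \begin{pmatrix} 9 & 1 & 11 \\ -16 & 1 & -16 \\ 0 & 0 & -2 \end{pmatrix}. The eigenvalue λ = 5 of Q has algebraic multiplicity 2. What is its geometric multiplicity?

Q − 5I = [[4, 1, 11], [-16, -4, -16], [0, 0, -7]].
This matrix has rank 2, so its null space has dimension 3 − 2 = 1.

1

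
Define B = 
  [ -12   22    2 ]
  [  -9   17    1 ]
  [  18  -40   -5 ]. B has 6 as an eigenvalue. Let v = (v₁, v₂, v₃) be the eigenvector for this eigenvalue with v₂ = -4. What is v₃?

B − 6I = [[-18, 22, 2], [-9, 11, 1], [18, -40, -11]].
Solving (B − 6I)v = 0 gives the eigenspace spanned by (-4, -4, 8).
With v₂ = -4, v = (-4, -4, 8), so v₃ = 8.

8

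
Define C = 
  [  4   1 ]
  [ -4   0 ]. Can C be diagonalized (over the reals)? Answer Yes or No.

No

Characteristic polynomial: p(λ) = λ^2 - 4λ + 4 = (λ - 2)^2.
λ = 2 has algebraic multiplicity 2; rank(C − 2I) = 1, so geometric multiplicity = 1.
Geometric multiplicity < algebraic multiplicity, so C is not diagonalizable.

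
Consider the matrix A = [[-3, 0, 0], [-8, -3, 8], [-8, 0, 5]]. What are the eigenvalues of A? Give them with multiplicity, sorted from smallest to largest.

Characteristic polynomial: p(μ) = μ^3 + μ^2 - 21μ - 45 = (μ - 5)(μ + 3)^2.
Roots (with multiplicity): -3, -3, 5.

-3, -3, 5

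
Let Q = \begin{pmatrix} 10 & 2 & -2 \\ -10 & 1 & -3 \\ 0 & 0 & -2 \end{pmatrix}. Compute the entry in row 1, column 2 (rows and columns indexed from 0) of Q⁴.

Characteristic polynomial: r^3 - 9r^2 + 8r + 60 = (r - 6)(r - 5)(r + 2), so the eigenvalues are -2, 5, 6.
r=6: eigenvector (1, -2, 0).
r=5: eigenvector (-2, 5, 0).
r=-2: eigenvector (0, 1, 1).
P = [[1, -2, 0], [-2, 5, 1], [0, 0, 1]], D = diag(6, 5, -2), P⁻¹ = [[5, 2, -2], [2, 1, -1], [0, 0, 1]].
Q⁴ = P·diag(1296, 625, 16)·P⁻¹ = [[3980, 1342, -1342], [-6710, -2059, 2075], [0, 0, 16]].
The requested entry is 2075.

2075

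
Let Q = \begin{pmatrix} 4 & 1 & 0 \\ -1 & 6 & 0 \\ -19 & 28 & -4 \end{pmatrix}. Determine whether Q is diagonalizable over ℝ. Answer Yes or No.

Characteristic polynomial: p(λ) = λ^3 - 6λ^2 - 15λ + 100 = (λ - 5)^2(λ + 4).
λ = 5 has algebraic multiplicity 2; rank(Q − 5I) = 2, so geometric multiplicity = 1.
Geometric multiplicity < algebraic multiplicity, so Q is not diagonalizable.

No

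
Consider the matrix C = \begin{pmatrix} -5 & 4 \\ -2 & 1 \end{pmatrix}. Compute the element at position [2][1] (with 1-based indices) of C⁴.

Characteristic polynomial: s^2 + 4s + 3 = (s + 1)(s + 3), so the eigenvalues are -3, -1.
s=-1: eigenvector (1, 1).
s=-3: eigenvector (2, 1).
P = [[1, 2], [1, 1]], D = diag(-1, -3), P⁻¹ = [[-1, 2], [1, -1]].
C⁴ = P·diag(1, 81)·P⁻¹ = [[161, -160], [80, -79]].
The requested entry is 80.

80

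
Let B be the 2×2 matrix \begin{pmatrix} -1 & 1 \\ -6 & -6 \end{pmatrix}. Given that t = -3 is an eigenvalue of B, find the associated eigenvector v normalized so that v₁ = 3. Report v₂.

B + 3I = [[2, 1], [-6, -3]].
Solving (B + 3I)v = 0 gives the eigenspace spanned by (3, -6).
With v₁ = 3, v = (3, -6), so v₂ = -6.

-6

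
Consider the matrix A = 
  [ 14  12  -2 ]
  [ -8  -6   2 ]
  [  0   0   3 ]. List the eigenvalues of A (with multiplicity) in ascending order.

Characteristic polynomial: p(λ) = λ^3 - 11λ^2 + 36λ - 36 = (λ - 6)(λ - 3)(λ - 2).
Roots (with multiplicity): 2, 3, 6.

2, 3, 6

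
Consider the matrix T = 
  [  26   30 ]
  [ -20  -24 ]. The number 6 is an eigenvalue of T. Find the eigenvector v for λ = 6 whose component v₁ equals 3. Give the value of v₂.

-2

T − 6I = [[20, 30], [-20, -30]].
Solving (T − 6I)v = 0 gives the eigenspace spanned by (3, -2).
With v₁ = 3, v = (3, -2), so v₂ = -2.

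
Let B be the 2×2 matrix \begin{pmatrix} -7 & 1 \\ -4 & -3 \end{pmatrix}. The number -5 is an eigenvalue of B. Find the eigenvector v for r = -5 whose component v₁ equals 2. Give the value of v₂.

B + 5I = [[-2, 1], [-4, 2]].
Solving (B + 5I)v = 0 gives the eigenspace spanned by (2, 4).
With v₁ = 2, v = (2, 4), so v₂ = 4.

4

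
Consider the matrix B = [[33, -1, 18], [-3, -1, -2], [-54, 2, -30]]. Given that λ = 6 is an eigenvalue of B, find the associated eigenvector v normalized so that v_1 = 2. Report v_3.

-3

B − 6I = [[27, -1, 18], [-3, -7, -2], [-54, 2, -36]].
Solving (B − 6I)v = 0 gives the eigenspace spanned by (2, 0, -3).
With v_1 = 2, v = (2, 0, -3), so v_3 = -3.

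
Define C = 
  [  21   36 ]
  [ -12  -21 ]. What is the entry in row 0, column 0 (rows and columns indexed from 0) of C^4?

81

Characteristic polynomial: s^2 - 9 = (s - 3)(s + 3), so the eigenvalues are -3, 3.
s=3: eigenvector (-2, 1).
s=-3: eigenvector (-3, 2).
P = [[-2, -3], [1, 2]], D = diag(3, -3), P⁻¹ = [[-2, -3], [1, 2]].
C⁴ = P·diag(81, 81)·P⁻¹ = [[81, 0], [0, 81]].
The requested entry is 81.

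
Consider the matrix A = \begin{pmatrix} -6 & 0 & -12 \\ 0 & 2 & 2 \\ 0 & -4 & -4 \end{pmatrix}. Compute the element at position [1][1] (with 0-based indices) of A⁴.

-16

Characteristic polynomial: r^3 + 8r^2 + 12r = r(r + 2)(r + 6), so the eigenvalues are -6, -2, 0.
r=-2: eigenvector (-6, -1, 2).
r=0: eigenvector (2, 1, -1).
r=-6: eigenvector (1, 0, 0).
P = [[-6, 2, 1], [-1, 1, 0], [2, -1, 0]], D = diag(-2, 0, -6), P⁻¹ = [[0, 1, 1], [0, 2, 1], [1, 2, 4]].
A⁴ = P·diag(16, 0, 1296)·P⁻¹ = [[1296, 2496, 5088], [0, -16, -16], [0, 32, 32]].
The requested entry is -16.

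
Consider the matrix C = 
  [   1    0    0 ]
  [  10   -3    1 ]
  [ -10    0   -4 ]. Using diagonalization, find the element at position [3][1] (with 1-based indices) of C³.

-130

Characteristic polynomial: μ^3 + 6μ^2 + 5μ - 12 = (μ - 1)(μ + 3)(μ + 4), so the eigenvalues are -4, -3, 1.
μ=1: eigenvector (1, 2, -2).
μ=-3: eigenvector (0, 1, 0).
μ=-4: eigenvector (0, -1, 1).
P = [[1, 0, 0], [2, 1, -1], [-2, 0, 1]], D = diag(1, -3, -4), P⁻¹ = [[1, 0, 0], [0, 1, 1], [2, 0, 1]].
C³ = P·diag(1, -27, -64)·P⁻¹ = [[1, 0, 0], [130, -27, 37], [-130, 0, -64]].
The requested entry is -130.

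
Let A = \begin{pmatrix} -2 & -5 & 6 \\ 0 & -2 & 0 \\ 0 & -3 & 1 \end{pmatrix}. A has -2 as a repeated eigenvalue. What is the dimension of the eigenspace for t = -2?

1

A + 2I = [[0, -5, 6], [0, 0, 0], [0, -3, 3]].
This matrix has rank 2, so its null space has dimension 3 − 2 = 1.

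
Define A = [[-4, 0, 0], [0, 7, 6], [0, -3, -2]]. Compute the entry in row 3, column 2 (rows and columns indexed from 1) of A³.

Characteristic polynomial: s^3 - s^2 - 16s + 16 = (s - 4)(s - 1)(s + 4), so the eigenvalues are -4, 1, 4.
s=-4: eigenvector (1, 0, 0).
s=4: eigenvector (0, 2, -1).
s=1: eigenvector (0, -1, 1).
P = [[1, 0, 0], [0, 2, -1], [0, -1, 1]], D = diag(-4, 4, 1), P⁻¹ = [[1, 0, 0], [0, 1, 1], [0, 1, 2]].
A³ = P·diag(-64, 64, 1)·P⁻¹ = [[-64, 0, 0], [0, 127, 126], [0, -63, -62]].
The requested entry is -63.

-63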